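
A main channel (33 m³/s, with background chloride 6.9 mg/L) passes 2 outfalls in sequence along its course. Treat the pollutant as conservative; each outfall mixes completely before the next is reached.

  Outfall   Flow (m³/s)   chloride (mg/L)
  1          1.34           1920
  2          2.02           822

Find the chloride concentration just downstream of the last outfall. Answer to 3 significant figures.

123 mg/L

Below outfall 1: Q → 34.34 m³/s, C = (33.00·6.900 + 1.340·1920)/34.34 = 81.55 mg/L.
Below outfall 2: Q → 36.36 m³/s, C = (34.34·81.55 + 2.020·822.0)/36.36 = 122.7 mg/L.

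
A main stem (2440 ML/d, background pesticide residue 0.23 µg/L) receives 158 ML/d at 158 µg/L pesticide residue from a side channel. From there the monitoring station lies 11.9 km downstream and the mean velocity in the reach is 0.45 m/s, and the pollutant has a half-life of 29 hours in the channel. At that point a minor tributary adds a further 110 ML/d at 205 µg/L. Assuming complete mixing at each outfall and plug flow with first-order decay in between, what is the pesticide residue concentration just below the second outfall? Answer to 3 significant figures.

16.2 µg/L

Conservation of mass: C = (2440·0.2300 + 158.0·158.0) / 2598 = 25530/2598 = 9.825 µg/L; combined flow 2598 ML/d.
Travel time t = 11.9·1000 / 0.45 = 26440 s = 7.346 h.
Half-life 29 h → k = ln 2 / 29 = 0.02390 h⁻¹ = 0.5736 d⁻¹.
First-order decay: C = 9.825·exp(−k·t) = 9.825·0.8390 = 8.243 µg/L.
Second outfall: C = (2598·8.243 + 110.0·205.0)/2708 = 16.24 µg/L.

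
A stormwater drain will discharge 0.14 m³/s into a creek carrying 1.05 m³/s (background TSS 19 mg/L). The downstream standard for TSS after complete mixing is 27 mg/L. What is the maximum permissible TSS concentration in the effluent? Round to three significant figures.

87.0 mg/L

At the limit, (Qr·Cr + Qe·Cₑ)/(Qr + Qe) = 27:
Cₑ = (1.190·27 − 1.050·19.00) / 0.1400 = 87.00 mg/L.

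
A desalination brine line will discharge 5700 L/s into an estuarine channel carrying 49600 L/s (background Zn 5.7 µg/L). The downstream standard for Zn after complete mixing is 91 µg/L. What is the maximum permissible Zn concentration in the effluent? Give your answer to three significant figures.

833 µg/L

At the limit, (Qr·Cr + Qe·Cₑ)/(Qr + Qe) = 91:
Cₑ = (55300·91 − 49600·5.700) / 5700 = 833.3 µg/L.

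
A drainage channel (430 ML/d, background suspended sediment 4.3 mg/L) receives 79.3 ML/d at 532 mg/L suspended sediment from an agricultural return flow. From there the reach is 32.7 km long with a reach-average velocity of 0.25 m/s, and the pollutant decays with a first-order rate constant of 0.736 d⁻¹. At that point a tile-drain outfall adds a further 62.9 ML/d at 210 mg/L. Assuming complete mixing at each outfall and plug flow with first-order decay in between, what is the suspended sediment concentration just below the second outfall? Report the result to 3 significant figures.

Mixed concentration C = ΣQC/ΣQ = (430.0·4.300 + 79.30·532.0) / 509.3 = 44040/509.3 = 86.46 mg/L; combined flow 509.3 ML/d.
Travel time t = 32.7·1000 / 0.25 = 130800 s = 36.33 h.
First-order decay: C = 86.46·exp(−k·t) = 86.46·0.3282 = 28.38 mg/L.
Second outfall: C = (509.3·28.38 + 62.90·210.0)/572.2 = 48.34 mg/L.

48.3 mg/L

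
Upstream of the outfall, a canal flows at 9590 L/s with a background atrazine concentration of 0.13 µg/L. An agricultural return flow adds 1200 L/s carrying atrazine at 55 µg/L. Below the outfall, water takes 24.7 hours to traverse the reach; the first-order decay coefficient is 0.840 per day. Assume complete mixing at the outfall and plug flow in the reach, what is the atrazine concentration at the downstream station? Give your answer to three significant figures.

Mixed concentration C = ΣQC/ΣQ = (9590·0.1300 + 1200·55.00) / 10790 = 67250/10790 = 6.232 µg/L.
After decay, C = 6.232 × e^(−kt) = 6.232 × 0.4213 = 2.625 µg/L.

2.63 µg/L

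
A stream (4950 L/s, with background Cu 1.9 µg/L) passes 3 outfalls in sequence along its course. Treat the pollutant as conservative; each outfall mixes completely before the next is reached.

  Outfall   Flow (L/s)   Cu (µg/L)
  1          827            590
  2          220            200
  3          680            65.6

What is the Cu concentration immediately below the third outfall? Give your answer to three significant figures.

Below outfall 1: Q → 5777 L/s, C = (4950·1.900 + 827.0·590.0)/5777 = 86.09 µg/L.
Below outfall 2: Q → 5997 L/s, C = (5777·86.09 + 220.0·200.0)/5997 = 90.27 µg/L.
Below outfall 3: Q → 6677 L/s, C = (5997·90.27 + 680.0·65.60)/6677 = 87.76 µg/L.

87.8 µg/L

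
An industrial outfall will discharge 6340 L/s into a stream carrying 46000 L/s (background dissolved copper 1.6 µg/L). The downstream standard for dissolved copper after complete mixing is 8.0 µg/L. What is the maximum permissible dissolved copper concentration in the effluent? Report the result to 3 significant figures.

At the limit, (Qr·Cr + Qe·Cₑ)/(Qr + Qe) = 8.0:
Cₑ = (52340·8.0 − 46000·1.600) / 6340 = 54.44 µg/L.

54.4 µg/L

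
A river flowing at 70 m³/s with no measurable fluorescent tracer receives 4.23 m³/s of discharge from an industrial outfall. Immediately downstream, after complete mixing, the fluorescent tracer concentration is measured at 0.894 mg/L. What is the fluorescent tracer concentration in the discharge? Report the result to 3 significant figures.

Mass balance: 70.00·0 + 4.230·Cₑ = 74.23·0.8940
→ Cₑ = (74.23·0.8940 − 70.00·0) / 4.230 = 15.69 mg/L.

15.7 mg/L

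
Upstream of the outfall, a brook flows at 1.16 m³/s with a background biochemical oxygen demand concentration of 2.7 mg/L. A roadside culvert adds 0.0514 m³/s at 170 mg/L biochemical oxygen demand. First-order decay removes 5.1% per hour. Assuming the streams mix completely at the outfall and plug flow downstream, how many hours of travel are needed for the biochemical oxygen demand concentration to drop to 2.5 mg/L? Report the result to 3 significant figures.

26.1 h

After mixing, C = (1.160·2.700 + 0.05140·170.0) / 1.211 = 11.87/1.211 = 9.799 mg/L.
5.1%/h lost → k = −ln(1 − 0.051) = 0.05235 h⁻¹.
9.799·exp(−k·t) = 2.5 → t = ln(9.799/2.5)/k = 93940 s = 26.09 h.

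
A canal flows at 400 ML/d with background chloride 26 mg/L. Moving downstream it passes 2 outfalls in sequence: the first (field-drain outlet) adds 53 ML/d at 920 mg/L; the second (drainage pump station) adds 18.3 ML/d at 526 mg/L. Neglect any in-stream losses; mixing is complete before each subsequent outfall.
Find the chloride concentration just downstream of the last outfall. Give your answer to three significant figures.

Outfall 1: combined Q = 453.0 ML/d; C = (400.0·26.00 + 53.00·920.0)/453.0 = 130.6 mg/L.
Outfall 2: combined Q = 471.3 ML/d; C = (453.0·130.6 + 18.30·526.0)/471.3 = 145.9 mg/L.

146 mg/L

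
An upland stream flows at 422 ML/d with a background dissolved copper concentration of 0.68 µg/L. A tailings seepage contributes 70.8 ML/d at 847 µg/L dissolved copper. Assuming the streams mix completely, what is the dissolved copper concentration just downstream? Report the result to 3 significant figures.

Conservation of mass: C = (422.0·0.6800 + 70.80·847.0) / 492.8 = 60250/492.8 = 122.3 µg/L.

122 µg/L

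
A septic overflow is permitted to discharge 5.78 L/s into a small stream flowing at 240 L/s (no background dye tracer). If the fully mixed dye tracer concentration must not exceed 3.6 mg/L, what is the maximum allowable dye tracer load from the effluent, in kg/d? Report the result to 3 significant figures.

Mass balance at the limit: 240.0·0 + 5.780·Cₑ = 245.8·3.6 → Cₑ = 153.1 mg/L.
5.780 L/s = 0.005780 m³/s. Load = 0.005780 m³/s × 153.1 g/m³ × 86 400 s/d = 76.45 kg/d.

76.4 kg/d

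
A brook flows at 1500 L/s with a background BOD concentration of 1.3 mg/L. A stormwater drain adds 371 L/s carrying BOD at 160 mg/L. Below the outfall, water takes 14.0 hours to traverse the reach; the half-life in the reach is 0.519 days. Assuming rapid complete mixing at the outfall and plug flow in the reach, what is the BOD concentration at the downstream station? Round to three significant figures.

15.0 mg/L

Mixed concentration C = ΣQC/ΣQ = (1500·1.300 + 371.0·160.0) / 1871 = 61310/1871 = 32.77 mg/L.
Half-life 0.519 d → k = ln 2 / 0.519 = 1.336 d⁻¹.
Applying C = C₀e^(−kt): 32.77 × 0.4588 = 15.04 mg/L.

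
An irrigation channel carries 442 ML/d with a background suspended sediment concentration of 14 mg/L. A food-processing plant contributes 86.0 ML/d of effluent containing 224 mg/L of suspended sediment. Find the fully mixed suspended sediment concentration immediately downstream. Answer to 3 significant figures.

48.2 mg/L

Conservation of mass: C = (442.0·14.00 + 86.00·224.0) / 528.0 = 25450/528.0 = 48.20 mg/L.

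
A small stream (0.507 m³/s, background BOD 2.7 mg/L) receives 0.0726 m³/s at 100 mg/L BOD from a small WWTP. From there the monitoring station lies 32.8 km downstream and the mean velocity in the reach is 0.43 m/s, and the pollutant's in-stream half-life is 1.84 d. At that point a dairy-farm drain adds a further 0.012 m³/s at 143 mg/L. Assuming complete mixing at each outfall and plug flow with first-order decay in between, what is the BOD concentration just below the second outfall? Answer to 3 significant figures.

Conservation of mass: C = (0.5070·2.700 + 0.07260·100.0) / 0.5796 = 8.629/0.5796 = 14.89 mg/L; combined flow 0.5796 m³/s.
Travel time t = 32.8·1000 / 0.43 = 76280 s = 21.19 h.
Half-life 1.84 d → k = ln 2 / 1.84 = 0.3767 d⁻¹.
Applying C = C₀e^(−kt): 14.89 × 0.7171 = 10.68 mg/L.
Second outfall: C = (0.5796·10.68 + 0.01200·143.0)/0.5916 = 13.36 mg/L.

13.4 mg/L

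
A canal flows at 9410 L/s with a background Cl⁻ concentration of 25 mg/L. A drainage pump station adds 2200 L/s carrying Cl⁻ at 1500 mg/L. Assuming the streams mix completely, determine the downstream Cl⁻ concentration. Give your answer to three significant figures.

Flow-weighted average: C = (9410·25.00 + 2200·1500) / 11610 = 3535000/11610 = 304.5 mg/L.

305 mg/L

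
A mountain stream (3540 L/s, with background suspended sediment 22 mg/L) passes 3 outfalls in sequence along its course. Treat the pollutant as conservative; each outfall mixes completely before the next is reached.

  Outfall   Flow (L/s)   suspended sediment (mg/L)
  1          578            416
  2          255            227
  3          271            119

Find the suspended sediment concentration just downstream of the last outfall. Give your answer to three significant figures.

Outfall 1: combined Q = 4118 L/s; C = (3540·22.00 + 578.0·416.0)/4118 = 77.30 mg/L.
Outfall 2: combined Q = 4373 L/s; C = (4118·77.30 + 255.0·227.0)/4373 = 86.03 mg/L.
Outfall 3: combined Q = 4644 L/s; C = (4373·86.03 + 271.0·119.0)/4644 = 87.95 mg/L.

88.0 mg/L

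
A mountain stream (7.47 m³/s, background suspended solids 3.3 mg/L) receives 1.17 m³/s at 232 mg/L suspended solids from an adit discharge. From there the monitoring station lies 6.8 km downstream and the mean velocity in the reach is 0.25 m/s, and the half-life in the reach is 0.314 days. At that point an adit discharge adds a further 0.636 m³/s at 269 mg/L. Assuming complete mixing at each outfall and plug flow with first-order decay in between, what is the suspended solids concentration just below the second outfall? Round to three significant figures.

Mass balance: C = (7.470·3.300 + 1.170·232.0) / 8.640 = 296.1/8.640 = 34.27 mg/L; combined flow 8.640 m³/s.
Travel time t = 6.8·1000 / 0.25 = 27200 s = 7.556 h.
Half-life 0.314 d → k = ln 2 / 0.314 = 2.207 d⁻¹.
After decay, C = 34.27 × e^(−kt) = 34.27 × 0.4991 = 17.10 mg/L.
Second outfall: C = (8.640·17.10 + 0.6360·269.0)/9.276 = 34.38 mg/L.

34.4 mg/L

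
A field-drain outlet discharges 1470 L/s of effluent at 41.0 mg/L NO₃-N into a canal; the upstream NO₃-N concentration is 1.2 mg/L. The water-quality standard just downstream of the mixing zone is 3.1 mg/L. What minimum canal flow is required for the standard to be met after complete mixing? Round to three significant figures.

29300 L/s

Set C_mix = 3.1: (Q·1.200 + 1470·41.00) / (Q + 1470) = 3.1
→ Q = 1470·(41.00 − 3.1)/(3.1 − 1.200) = 29320 L/s.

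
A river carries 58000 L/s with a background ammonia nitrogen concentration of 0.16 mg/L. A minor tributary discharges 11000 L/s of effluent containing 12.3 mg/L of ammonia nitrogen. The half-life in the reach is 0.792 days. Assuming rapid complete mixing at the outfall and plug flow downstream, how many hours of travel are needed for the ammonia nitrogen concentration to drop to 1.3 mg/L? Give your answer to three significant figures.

13.1 h

Flow-weighted average: C = (58000·0.1600 + 11000·12.30) / 69000 = 144600/69000 = 2.095 mg/L.
Half-life 0.792 d → k = ln 2 / 0.792 = 0.8752 d⁻¹.
2.095·exp(−k·t) = 1.3 → t = ln(2.095/1.3)/k = 47130 s = 13.09 h.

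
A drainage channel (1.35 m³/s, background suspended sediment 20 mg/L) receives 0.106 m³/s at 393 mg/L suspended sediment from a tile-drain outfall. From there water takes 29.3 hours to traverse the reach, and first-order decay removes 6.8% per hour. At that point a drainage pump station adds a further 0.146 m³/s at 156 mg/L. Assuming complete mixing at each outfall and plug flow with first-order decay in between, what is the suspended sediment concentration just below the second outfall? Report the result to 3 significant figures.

Mixed concentration C = ΣQC/ΣQ = (1.350·20.00 + 0.1060·393.0) / 1.456 = 68.66/1.456 = 47.16 mg/L; combined flow 1.456 m³/s.
6.8%/h lost → k = −ln(1 − 0.068) = 0.07042 h⁻¹.
Applying C = C₀e^(−kt): 47.16 × 0.1270 = 5.990 mg/L.
At the second outfall, C = (1.456·5.990 + 0.1460·156.0) / (1.456 + 0.1460) = 19.66 mg/L.

19.7 mg/L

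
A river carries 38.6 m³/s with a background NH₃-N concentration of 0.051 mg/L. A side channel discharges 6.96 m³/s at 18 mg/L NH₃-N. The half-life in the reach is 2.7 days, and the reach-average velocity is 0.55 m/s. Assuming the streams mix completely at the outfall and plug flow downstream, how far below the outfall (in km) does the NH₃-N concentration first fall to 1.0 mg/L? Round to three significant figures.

190 km

Mixed concentration C = ΣQC/ΣQ = (38.60·0.05100 + 6.960·18.00) / 45.56 = 127.2/45.56 = 2.793 mg/L.
Half-life 2.7 d → k = ln 2 / 2.7 = 0.2567 d⁻¹.
Set 2.793·exp(−k·t) = 1.0 → t = ln(2.793/1.0)/k = 345700 s = 96.02 h.
Distance = v·t = 0.55·345700 = 190100 m = 190.1 km.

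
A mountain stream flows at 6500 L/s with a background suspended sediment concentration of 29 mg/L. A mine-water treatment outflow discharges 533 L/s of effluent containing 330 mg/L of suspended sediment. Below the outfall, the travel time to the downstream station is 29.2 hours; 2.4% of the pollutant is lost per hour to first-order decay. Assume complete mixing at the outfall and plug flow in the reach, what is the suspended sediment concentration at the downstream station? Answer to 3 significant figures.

25.5 mg/L

Mass balance: C = (6500·29.00 + 533.0·330.0) / 7033 = 364400/7033 = 51.81 mg/L.
2.4%/h lost → k = −ln(1 − 0.024) = 0.02429 h⁻¹.
After decay, C = 51.81 × e^(−kt) = 51.81 × 0.4920 = 25.49 mg/L.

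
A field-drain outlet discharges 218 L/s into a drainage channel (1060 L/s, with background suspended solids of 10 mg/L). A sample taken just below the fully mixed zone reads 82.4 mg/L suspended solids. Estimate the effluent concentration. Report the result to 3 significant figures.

Mass balance: 1060·10.00 + 218.0·Cₑ = 1278·82.40
→ Cₑ = (1278·82.40 − 1060·10.00) / 218.0 = 434.4 mg/L.

434 mg/L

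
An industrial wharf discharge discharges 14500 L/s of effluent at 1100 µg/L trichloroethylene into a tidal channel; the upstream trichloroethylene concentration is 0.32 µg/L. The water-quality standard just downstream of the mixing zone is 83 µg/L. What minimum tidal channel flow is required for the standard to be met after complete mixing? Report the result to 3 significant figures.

178000 L/s

Set C_mix = 83: (Q·0.3200 + 14500·1100) / (Q + 14500) = 83
→ Q = 14500·(1100 − 83)/(83 − 0.3200) = 178400 L/s.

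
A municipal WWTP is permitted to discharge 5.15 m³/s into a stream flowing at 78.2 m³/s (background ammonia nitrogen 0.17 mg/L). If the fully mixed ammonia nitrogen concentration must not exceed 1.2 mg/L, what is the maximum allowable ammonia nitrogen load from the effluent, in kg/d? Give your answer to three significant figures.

Mass balance at the limit: 78.20·0.1700 + 5.150·Cₑ = 83.35·1.2 → Cₑ = 16.84 mg/L.
Load = 5.150 m³/s × 16.84 g/m³ × 86 400 s/d = 7493 kg/d.

7490 kg/d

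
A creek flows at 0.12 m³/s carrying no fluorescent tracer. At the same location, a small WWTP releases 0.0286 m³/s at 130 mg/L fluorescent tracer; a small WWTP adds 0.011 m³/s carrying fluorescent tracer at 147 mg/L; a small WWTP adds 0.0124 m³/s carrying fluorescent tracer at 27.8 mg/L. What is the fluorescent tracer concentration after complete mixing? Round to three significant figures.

33.0 mg/L

Flow-weighted average: C = (0.1200·0 + 0.02860·130.0 + 0.01100·147.0 + 0.01240·27.80) / 0.1720 = 5.680/0.1720 = 33.02 mg/L.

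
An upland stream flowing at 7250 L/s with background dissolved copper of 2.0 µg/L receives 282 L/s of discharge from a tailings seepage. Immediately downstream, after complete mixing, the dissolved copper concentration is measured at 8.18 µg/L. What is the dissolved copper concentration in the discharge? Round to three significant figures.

Mass balance: 7250·2.000 + 282.0·Cₑ = 7532·8.180
→ Cₑ = (7532·8.180 − 7250·2.000) / 282.0 = 167.1 µg/L.

167 µg/L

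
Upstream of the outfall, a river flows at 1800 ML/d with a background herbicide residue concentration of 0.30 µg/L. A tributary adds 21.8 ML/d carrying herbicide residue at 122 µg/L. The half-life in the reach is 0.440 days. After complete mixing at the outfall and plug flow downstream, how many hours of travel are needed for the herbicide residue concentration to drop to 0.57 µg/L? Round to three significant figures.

Flow-weighted average: C = (1800·0.3000 + 21.80·122.0) / 1822 = 3200/1822 = 1.756 µg/L.
Half-life 0.440 d → k = ln 2 / 0.440 = 1.575 d⁻¹.
1.756·exp(−k·t) = 0.57 → t = ln(1.756/0.57)/k = 61720 s = 17.14 h.

17.1 h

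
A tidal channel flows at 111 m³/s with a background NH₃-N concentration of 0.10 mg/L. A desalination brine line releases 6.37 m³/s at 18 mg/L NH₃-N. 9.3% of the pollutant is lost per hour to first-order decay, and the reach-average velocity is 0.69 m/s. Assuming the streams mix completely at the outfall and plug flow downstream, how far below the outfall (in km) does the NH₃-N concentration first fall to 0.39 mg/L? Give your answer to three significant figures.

25.7 km

Mass balance: C = (111.0·0.1000 + 6.370·18.00) / 117.4 = 125.8/117.4 = 1.071 mg/L.
9.3%/h lost → k = −ln(1 − 0.093) = 0.09761 h⁻¹.
Set 1.071·exp(−k·t) = 0.39 → t = ln(1.071/0.39)/k = 37270 s = 10.35 h.
Distance = v·t = 0.69·37270 = 25720 m = 25.72 km.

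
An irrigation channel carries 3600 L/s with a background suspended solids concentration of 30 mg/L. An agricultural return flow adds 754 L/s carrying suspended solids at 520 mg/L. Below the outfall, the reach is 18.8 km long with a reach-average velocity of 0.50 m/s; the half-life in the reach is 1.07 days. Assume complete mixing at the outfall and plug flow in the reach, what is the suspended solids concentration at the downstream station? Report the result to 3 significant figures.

86.6 mg/L

Flow-weighted average: C = (3600·30.00 + 754.0·520.0) / 4354 = 500100/4354 = 114.9 mg/L.
Travel time t = 18.8·1000 / 0.50 = 37600 s = 10.44 h.
Half-life 1.07 d → k = ln 2 / 1.07 = 0.6478 d⁻¹.
Decay over the reach: 114.9·exp(−kt) = 114.9·0.7543 = 86.64 mg/L.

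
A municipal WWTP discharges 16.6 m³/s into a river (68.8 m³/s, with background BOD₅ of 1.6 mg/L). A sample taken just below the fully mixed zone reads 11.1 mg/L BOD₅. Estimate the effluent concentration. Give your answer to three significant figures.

50.5 mg/L

Mass balance: 68.80·1.600 + 16.60·Cₑ = 85.40·11.10
→ Cₑ = (85.40·11.10 − 68.80·1.600) / 16.60 = 50.47 mg/L.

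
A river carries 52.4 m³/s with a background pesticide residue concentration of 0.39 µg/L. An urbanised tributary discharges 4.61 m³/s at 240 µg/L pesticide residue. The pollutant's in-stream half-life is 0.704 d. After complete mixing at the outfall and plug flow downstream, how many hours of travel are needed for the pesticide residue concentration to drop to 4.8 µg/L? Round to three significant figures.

34.5 h

Mass balance: C = (52.40·0.3900 + 4.610·240.0) / 57.01 = 1127/57.01 = 19.77 µg/L.
Half-life 0.704 d → k = ln 2 / 0.704 = 0.9846 d⁻¹.
19.77·exp(−k·t) = 4.8 → t = ln(19.77/4.8)/k = 124200 s = 34.50 h.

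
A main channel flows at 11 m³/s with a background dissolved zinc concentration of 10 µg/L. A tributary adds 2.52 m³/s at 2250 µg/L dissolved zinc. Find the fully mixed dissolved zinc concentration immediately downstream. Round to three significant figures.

After mixing, C = (11.00·10.00 + 2.520·2250) / 13.52 = 5780/13.52 = 427.5 µg/L.

428 µg/L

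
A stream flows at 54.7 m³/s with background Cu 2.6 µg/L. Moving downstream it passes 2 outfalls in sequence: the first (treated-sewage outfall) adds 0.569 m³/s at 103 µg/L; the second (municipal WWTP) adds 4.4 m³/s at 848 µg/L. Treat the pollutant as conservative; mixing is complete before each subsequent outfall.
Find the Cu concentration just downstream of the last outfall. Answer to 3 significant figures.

65.9 µg/L

Below outfall 1: Q → 55.27 m³/s, C = (54.70·2.600 + 0.5690·103.0)/55.27 = 3.634 µg/L.
Below outfall 2: Q → 59.67 m³/s, C = (55.27·3.634 + 4.400·848.0)/59.67 = 65.90 µg/L.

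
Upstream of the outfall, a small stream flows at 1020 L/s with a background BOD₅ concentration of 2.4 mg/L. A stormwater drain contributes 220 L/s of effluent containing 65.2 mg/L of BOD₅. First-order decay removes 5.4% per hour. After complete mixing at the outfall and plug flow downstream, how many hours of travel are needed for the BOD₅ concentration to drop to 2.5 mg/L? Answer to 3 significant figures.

After mixing, C = (1020·2.400 + 220.0·65.20) / 1240 = 16790/1240 = 13.54 mg/L.
5.4%/h lost → k = −ln(1 − 0.054) = 0.05551 h⁻¹.
13.54·exp(−k·t) = 2.5 → t = ln(13.54/2.5)/k = 109600 s = 30.43 h.

30.4 h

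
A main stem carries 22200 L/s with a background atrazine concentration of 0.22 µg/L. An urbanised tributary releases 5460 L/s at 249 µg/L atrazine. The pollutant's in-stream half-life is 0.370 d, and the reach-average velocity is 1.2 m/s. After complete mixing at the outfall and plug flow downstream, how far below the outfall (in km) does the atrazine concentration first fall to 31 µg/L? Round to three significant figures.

Flow-weighted average: C = (22200·0.2200 + 5460·249.0) / 27660 = 1364000/27660 = 49.33 µg/L.
Half-life 0.370 d → k = ln 2 / 0.370 = 1.873 d⁻¹.
Set 49.33·exp(−k·t) = 31 → t = ln(49.33/31)/k = 21420 s = 5.951 h.
Distance = v·t = 1.2·21420 = 25710 m = 25.71 km.

25.7 km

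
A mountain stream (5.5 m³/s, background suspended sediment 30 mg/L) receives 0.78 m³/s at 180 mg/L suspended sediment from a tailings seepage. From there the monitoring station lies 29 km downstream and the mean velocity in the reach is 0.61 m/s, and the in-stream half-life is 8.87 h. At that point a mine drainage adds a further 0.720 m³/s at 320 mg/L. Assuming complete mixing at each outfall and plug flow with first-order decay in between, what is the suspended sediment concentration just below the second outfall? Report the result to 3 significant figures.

Mixed concentration C = ΣQC/ΣQ = (5.500·30.00 + 0.7800·180.0) / 6.280 = 305.4/6.280 = 48.63 mg/L; combined flow 6.280 m³/s.
Travel time t = 29·1000 / 0.61 = 47540 s = 13.21 h.
Half-life 8.87 h → k = ln 2 / 8.87 = 0.07815 h⁻¹ = 1.875 d⁻¹.
Decay over the reach: 48.63·exp(−kt) = 48.63·0.3563 = 17.33 mg/L.
Second outfall: C = (6.280·17.33 + 0.7200·320.0)/7.000 = 48.46 mg/L.

48.5 mg/L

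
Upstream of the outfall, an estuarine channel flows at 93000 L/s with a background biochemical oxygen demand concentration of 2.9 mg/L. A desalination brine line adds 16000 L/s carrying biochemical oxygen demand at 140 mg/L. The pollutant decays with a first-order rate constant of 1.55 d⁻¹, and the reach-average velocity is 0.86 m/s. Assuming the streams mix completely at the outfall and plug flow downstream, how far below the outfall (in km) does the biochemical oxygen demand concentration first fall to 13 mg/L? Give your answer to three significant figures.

Conservation of mass: C = (93000·2.900 + 16000·140.0) / 109000 = 2510000/109000 = 23.02 mg/L.
Set 23.02·exp(−k·t) = 13 → t = ln(23.02/13)/k = 31860 s = 8.851 h.
Distance = v·t = 0.86·31860 = 27400 m = 27.40 km.

27.4 km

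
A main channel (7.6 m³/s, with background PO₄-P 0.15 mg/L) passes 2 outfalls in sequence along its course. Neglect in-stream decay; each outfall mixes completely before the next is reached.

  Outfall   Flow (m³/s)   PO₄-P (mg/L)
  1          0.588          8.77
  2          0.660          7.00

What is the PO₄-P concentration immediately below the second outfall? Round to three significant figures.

1.23 mg/L

Below outfall 1: Q → 8.188 m³/s, C = (7.600·0.1500 + 0.5880·8.770)/8.188 = 0.7690 mg/L.
Below outfall 2: Q → 8.848 m³/s, C = (8.188·0.7690 + 0.6600·7.000)/8.848 = 1.234 mg/L.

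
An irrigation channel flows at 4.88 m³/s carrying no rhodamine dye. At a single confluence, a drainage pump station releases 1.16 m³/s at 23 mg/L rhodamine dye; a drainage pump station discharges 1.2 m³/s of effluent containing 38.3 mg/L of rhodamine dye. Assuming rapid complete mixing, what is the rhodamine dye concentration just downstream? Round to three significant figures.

10.0 mg/L

Mass balance: C = (4.880·0 + 1.160·23.00 + 1.200·38.30) / 7.240 = 72.64/7.240 = 10.03 mg/L.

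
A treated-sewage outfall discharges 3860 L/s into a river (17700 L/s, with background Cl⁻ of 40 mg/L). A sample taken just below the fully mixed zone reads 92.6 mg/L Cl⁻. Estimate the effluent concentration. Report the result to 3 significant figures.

334 mg/L

Mass balance: 17700·40.00 + 3860·Cₑ = 21560·92.60
→ Cₑ = (21560·92.60 − 17700·40.00) / 3860 = 333.8 mg/L.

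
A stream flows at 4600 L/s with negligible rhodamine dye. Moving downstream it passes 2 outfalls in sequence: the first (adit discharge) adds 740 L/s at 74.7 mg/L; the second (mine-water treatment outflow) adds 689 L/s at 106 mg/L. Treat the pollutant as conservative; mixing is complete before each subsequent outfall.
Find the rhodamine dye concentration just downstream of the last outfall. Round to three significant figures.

Outfall 1: combined Q = 5340 L/s; C = (4600·0 + 740.0·74.70)/5340 = 10.35 mg/L.
Outfall 2: combined Q = 6029 L/s; C = (5340·10.35 + 689.0·106.0)/6029 = 21.28 mg/L.

21.3 mg/L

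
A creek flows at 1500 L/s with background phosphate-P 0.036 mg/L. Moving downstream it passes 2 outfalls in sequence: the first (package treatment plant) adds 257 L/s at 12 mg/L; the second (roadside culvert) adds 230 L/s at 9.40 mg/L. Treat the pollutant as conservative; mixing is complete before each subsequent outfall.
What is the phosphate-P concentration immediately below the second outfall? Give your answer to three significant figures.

2.67 mg/L

Outfall 1: combined Q = 1757 L/s; C = (1500·0.03600 + 257.0·12.00)/1757 = 1.786 mg/L.
Outfall 2: combined Q = 1987 L/s; C = (1757·1.786 + 230.0·9.400)/1987 = 2.667 mg/L.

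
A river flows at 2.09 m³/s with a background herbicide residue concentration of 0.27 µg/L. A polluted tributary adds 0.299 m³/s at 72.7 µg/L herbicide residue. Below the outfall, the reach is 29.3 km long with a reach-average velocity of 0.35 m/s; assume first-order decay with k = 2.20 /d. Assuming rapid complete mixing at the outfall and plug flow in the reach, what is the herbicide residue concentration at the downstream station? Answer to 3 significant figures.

After mixing, C = (2.090·0.2700 + 0.2990·72.70) / 2.389 = 22.30/2.389 = 9.335 µg/L.
Travel time t = 29.3·1000 / 0.35 = 83710 s = 23.25 h.
Decay over the reach: 9.335·exp(−kt) = 9.335·0.1186 = 1.108 µg/L.

1.11 µg/L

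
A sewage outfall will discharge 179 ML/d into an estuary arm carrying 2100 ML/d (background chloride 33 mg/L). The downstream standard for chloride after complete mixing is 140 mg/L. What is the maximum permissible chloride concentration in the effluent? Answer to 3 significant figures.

1400 mg/L

At the limit, (Qr·Cr + Qe·Cₑ)/(Qr + Qe) = 140:
Cₑ = (2279·140 − 2100·33.00) / 179.0 = 1395 mg/L.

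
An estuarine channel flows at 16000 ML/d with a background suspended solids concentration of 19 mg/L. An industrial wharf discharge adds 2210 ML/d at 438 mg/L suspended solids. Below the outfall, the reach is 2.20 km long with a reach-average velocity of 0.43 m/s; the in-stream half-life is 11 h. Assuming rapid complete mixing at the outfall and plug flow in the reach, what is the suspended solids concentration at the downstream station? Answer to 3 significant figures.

63.9 mg/L

Mass balance: C = (16000·19.00 + 2210·438.0) / 18210 = 1272000/18210 = 69.85 mg/L.
Travel time t = 2.20·1000 / 0.43 = 5116 s = 1.421 h.
Half-life 11 h → k = ln 2 / 11 = 0.06301 h⁻¹ = 1.512 d⁻¹.
Decay over the reach: 69.85·exp(−kt) = 69.85·0.9143 = 63.87 mg/L.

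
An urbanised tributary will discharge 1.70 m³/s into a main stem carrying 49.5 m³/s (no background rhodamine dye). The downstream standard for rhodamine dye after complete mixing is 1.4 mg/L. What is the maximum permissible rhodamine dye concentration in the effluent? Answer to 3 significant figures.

42.2 mg/L

At the limit, (Qr·Cr + Qe·Cₑ)/(Qr + Qe) = 1.4:
Cₑ = (51.20·1.4 − 49.50·0) / 1.700 = 42.16 mg/L.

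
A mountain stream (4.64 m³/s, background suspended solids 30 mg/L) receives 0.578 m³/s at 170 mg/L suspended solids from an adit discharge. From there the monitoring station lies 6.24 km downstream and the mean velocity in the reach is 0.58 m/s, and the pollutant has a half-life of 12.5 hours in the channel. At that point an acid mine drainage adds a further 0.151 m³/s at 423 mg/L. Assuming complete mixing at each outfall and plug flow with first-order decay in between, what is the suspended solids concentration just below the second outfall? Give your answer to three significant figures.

Conservation of mass: C = (4.640·30.00 + 0.5780·170.0) / 5.218 = 237.5/5.218 = 45.51 mg/L; combined flow 5.218 m³/s.
Travel time t = 6.24·1000 / 0.58 = 10760 s = 2.989 h.
Half-life 12.5 h → k = ln 2 / 12.5 = 0.05545 h⁻¹ = 1.331 d⁻¹.
First-order decay: C = 45.51·exp(−k·t) = 45.51·0.8473 = 38.56 mg/L.
At the second outfall, C = (5.218·38.56 + 0.1510·423.0) / (5.218 + 0.1510) = 49.37 mg/L.

49.4 mg/L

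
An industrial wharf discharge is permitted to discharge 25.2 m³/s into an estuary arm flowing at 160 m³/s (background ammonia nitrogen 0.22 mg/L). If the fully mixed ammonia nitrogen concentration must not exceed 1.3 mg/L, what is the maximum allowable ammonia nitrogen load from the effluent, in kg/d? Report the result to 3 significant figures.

Mass balance at the limit: 160.0·0.2200 + 25.20·Cₑ = 185.2·1.3 → Cₑ = 8.157 mg/L.
Load = 25.20 m³/s × 8.157 g/m³ × 86 400 s/d = 17760 kg/d.

17800 kg/d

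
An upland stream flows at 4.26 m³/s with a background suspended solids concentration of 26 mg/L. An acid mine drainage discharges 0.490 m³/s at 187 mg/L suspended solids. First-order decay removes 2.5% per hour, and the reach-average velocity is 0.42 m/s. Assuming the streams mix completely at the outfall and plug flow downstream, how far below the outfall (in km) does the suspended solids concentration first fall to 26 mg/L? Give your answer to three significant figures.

29.5 km

Mass balance: C = (4.260·26.00 + 0.4900·187.0) / 4.750 = 202.4/4.750 = 42.61 mg/L.
2.5%/h lost → k = −ln(1 − 0.025) = 0.02532 h⁻¹.
Set 42.61·exp(−k·t) = 26 → t = ln(42.61/26)/k = 70240 s = 19.51 h.
Distance = v·t = 0.42·70240 = 29500 m = 29.50 km.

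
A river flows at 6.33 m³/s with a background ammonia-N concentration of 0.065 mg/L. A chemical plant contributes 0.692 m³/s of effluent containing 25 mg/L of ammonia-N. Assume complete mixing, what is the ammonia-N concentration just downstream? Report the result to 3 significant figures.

Conservation of mass: C = (6.330·0.06500 + 0.6920·25.00) / 7.022 = 17.71/7.022 = 2.522 mg/L.

2.52 mg/L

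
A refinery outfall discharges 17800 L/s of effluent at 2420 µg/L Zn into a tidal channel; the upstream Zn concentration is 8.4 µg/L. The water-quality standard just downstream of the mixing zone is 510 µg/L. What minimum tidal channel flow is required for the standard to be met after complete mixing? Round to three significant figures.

67800 L/s

Set C_mix = 510: (Q·8.400 + 17800·2420) / (Q + 17800) = 510
→ Q = 17800·(2420 − 510)/(510 − 8.400) = 67780 L/s.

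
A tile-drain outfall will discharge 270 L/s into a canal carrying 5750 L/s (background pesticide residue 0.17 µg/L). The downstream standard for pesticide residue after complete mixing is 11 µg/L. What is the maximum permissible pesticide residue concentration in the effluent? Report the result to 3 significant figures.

At the limit, (Qr·Cr + Qe·Cₑ)/(Qr + Qe) = 11:
Cₑ = (6020·11 − 5750·0.1700) / 270.0 = 241.6 µg/L.

242 µg/L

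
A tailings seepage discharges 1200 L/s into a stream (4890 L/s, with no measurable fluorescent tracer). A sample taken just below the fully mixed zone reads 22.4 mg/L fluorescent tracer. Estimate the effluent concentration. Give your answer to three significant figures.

Mass balance: 4890·0 + 1200·Cₑ = 6090·22.40
→ Cₑ = (6090·22.40 − 4890·0) / 1200 = 113.7 mg/L.

114 mg/L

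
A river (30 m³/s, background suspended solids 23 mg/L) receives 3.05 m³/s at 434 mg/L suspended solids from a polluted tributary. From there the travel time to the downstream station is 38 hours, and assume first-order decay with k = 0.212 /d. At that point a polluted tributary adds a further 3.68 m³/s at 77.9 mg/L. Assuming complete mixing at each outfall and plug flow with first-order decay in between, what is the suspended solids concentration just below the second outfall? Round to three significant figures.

Conservation of mass: C = (30.00·23.00 + 3.050·434.0) / 33.05 = 2014/33.05 = 60.93 mg/L; combined flow 33.05 m³/s.
After decay, C = 60.93 × e^(−kt) = 60.93 × 0.7149 = 43.56 mg/L.
At the second outfall, C = (33.05·43.56 + 3.680·77.90) / (33.05 + 3.680) = 47.00 mg/L.

47.0 mg/L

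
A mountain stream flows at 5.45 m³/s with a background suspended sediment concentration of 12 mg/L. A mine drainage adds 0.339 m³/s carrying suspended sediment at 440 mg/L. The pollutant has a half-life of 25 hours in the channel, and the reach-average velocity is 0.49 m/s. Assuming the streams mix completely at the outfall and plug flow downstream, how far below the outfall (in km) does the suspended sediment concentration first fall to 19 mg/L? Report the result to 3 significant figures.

42.5 km

Flow-weighted average: C = (5.450·12.00 + 0.3390·440.0) / 5.789 = 214.6/5.789 = 37.06 mg/L.
Half-life 25 h → k = ln 2 / 25 = 0.02773 h⁻¹ = 0.6654 d⁻¹.
Set 37.06·exp(−k·t) = 19 → t = ln(37.06/19)/k = 86760 s = 24.10 h.
Distance = v·t = 0.49·86760 = 42510 m = 42.51 km.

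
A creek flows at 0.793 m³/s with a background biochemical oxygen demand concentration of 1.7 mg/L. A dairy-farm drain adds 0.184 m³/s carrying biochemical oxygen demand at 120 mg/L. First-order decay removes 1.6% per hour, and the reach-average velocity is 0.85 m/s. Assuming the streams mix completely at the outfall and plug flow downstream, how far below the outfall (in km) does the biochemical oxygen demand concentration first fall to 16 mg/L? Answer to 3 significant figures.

76.8 km

Conservation of mass: C = (0.7930·1.700 + 0.1840·120.0) / 0.9770 = 23.43/0.9770 = 23.98 mg/L.
1.6%/h lost → k = −ln(1 − 0.016) = 0.01613 h⁻¹.
Set 23.98·exp(−k·t) = 16 → t = ln(23.98/16)/k = 90310 s = 25.09 h.
Distance = v·t = 0.85·90310 = 76760 m = 76.76 km.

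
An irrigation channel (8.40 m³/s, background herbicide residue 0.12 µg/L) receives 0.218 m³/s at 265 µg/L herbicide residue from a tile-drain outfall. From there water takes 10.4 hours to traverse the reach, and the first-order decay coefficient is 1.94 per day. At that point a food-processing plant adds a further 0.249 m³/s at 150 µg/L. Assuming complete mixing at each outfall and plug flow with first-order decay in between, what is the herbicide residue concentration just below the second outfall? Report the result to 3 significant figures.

Flow-weighted average: C = (8.400·0.1200 + 0.2180·265.0) / 8.618 = 58.78/8.618 = 6.820 µg/L; combined flow 8.618 m³/s.
Applying C = C₀e^(−kt): 6.820 × 0.4314 = 2.942 µg/L.
At the second outfall, C = (8.618·2.942 + 0.2490·150.0) / (8.618 + 0.2490) = 7.072 µg/L.

7.07 µg/L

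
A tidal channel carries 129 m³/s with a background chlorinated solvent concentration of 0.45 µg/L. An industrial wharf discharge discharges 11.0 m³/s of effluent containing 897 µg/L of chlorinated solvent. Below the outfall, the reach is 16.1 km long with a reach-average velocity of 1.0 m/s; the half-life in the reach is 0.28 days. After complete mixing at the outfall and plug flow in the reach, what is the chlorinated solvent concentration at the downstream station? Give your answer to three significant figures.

44.7 µg/L

Mass balance: C = (129.0·0.4500 + 11.00·897.0) / 140.0 = 9925/140.0 = 70.89 µg/L.
Travel time t = 16.1·1000 / 1.0 = 16100 s = 4.472 h.
Half-life 0.28 d → k = ln 2 / 0.28 = 2.476 d⁻¹.
Applying C = C₀e^(−kt): 70.89 × 0.6305 = 44.70 µg/L.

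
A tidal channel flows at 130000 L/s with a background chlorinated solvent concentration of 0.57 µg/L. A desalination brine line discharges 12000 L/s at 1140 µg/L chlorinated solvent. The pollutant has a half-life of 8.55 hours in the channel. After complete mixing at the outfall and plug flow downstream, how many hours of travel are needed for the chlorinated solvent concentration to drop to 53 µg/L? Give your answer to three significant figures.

7.44 h

Mass balance: C = (130000·0.5700 + 12000·1140) / 142000 = 13750000/142000 = 96.86 µg/L.
Half-life 8.55 h → k = ln 2 / 8.55 = 0.08107 h⁻¹ = 1.946 d⁻¹.
96.86·exp(−k·t) = 53 → t = ln(96.86/53)/k = 26780 s = 7.438 h.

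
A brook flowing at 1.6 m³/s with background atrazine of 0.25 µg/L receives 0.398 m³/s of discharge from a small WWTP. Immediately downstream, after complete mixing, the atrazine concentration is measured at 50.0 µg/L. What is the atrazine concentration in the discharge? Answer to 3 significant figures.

Mass balance: 1.600·0.2500 + 0.3980·Cₑ = 1.998·50.00
→ Cₑ = (1.998·50.00 − 1.600·0.2500) / 0.3980 = 250.0 µg/L.

250 µg/L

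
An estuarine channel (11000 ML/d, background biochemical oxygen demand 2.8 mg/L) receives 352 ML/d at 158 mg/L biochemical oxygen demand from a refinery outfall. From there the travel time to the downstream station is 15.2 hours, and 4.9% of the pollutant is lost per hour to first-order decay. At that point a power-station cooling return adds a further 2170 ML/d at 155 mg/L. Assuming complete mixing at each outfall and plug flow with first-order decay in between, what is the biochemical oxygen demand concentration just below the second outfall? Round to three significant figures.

Mass balance: C = (11000·2.800 + 352.0·158.0) / 11350 = 86420/11350 = 7.612 mg/L; combined flow 11350 ML/d.
4.9%/h lost → k = −ln(1 − 0.049) = 0.05024 h⁻¹.
Decay over the reach: 7.612·exp(−kt) = 7.612·0.4660 = 3.547 mg/L.
Second outfall: C = (11350·3.547 + 2170·155.0)/13520 = 27.85 mg/L.

27.9 mg/L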